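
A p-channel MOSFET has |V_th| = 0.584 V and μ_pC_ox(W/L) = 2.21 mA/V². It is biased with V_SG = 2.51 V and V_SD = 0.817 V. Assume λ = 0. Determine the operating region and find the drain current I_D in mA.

V_ov = V_SG − |V_th| = 2.51 − 0.584 = 1.93 V.
Since V_SD = 0.817 V < V_ov = 1.93 V, the device is in the triode region.
I_D = k_p [V_ov · V_SD − ½ V_SD²] = 2.21 × [1.93 × 0.817 − 0.5 × 0.817²] = 2.74 mA.

Triode; I_D = 2.74 mA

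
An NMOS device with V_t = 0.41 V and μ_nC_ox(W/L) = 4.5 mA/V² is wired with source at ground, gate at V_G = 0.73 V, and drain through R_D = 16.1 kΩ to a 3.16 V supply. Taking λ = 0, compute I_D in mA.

I_D = 0.185 mA

V_GS = V_G = 0.73 V, so V_ov = 0.73 − 0.41 = 0.32 V.
Assume saturation: I_D = ½ k_n V_ov² = 0.5 × 4.5 × 0.32² = 0.23 mA, giving V_DS = V_DD − I_D R_D = 3.16 − 0.23 × 16.1 = -0.549 V.
But -0.549 V < V_ov = 0.32 V, so the device is actually in triode.
In triode I_D = k_n[V_ov V_DS − ½ V_DS²] and I_D = (V_DD − V_DS)/R_D. Equating: 36.2 V_DS² − 24.18 V_DS + 3.16 = 0, giving V_DS = 0.178 V (the root below V_ov).
I_D = (3.16 − 0.178) / 16.1 = 0.185 mA.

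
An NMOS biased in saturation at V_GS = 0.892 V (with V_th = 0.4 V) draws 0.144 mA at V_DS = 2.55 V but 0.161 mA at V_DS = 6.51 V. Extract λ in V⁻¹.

With V_GS fixed, I_D ∝ (1 + λ V_DS) in saturation, so I_D2/I_D1 = (1 + λ V_DS2)/(1 + λ V_DS1).
0.161/0.144 = 1.118 = (1 + 6.51 λ)/(1 + 2.55 λ).
Solving: λ (I_D1 V_DS2 − I_D2 V_DS1) = I_D2 − I_D1, so λ = (0.161 − 0.144) / (0.144 × 6.51 − 0.161 × 2.55) = 0.017 / 0.527 = 0.0323 V⁻¹.

λ = 0.0323 V⁻¹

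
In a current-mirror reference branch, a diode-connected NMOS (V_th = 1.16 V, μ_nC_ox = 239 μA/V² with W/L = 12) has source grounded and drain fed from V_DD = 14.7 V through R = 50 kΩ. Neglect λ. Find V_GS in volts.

V_GS = 1.59 V

With gate tied to drain, V_GS = V_DS ≥ V_GS − V_th, so the device is in saturation.
k_n = μ_nC_ox · (W/L) = 2.868 mA/V².
KCL at the drain: ½ k_n (V_GS − V_th)² = (V_DD − V_GS)/R.
Let x = V_GS − 1.16. Then 71.7 x² + x − 13.54 = 0, giving x = 0.428 V (positive root), so V_GS = 1.59 V.
I_D = (V_DD − V_GS)/R = (14.7 − 1.59) / 50 = 0.262 mA.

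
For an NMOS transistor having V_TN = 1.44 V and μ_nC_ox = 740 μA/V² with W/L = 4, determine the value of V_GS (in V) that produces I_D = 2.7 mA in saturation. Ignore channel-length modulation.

V_GS = 2.79 V

k_n = μ_nC_ox · (W/L) = 2.96 mA/V².
In saturation I_D = ½ k_n (V_GS − V_TN)², so V_GS − V_TN = √(2 I_D / k_n) = √(2 × 2.7 / 2.96) = 1.35 V.
V_GS = 1.44 + 1.35 = 2.79 V.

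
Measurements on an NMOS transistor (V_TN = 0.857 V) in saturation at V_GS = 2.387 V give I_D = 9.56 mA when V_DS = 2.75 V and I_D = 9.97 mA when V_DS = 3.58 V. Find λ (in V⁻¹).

λ = 0.0602 V⁻¹

With V_GS fixed, I_D ∝ (1 + λ V_DS) in saturation, so I_D2/I_D1 = (1 + λ V_DS2)/(1 + λ V_DS1).
9.97/9.56 = 1.043 = (1 + 3.58 λ)/(1 + 2.75 λ).
Solving: λ (I_D1 V_DS2 − I_D2 V_DS1) = I_D2 − I_D1, so λ = (9.97 − 9.56) / (9.56 × 3.58 − 9.97 × 2.75) = 0.41 / 6.81 = 0.0602 V⁻¹.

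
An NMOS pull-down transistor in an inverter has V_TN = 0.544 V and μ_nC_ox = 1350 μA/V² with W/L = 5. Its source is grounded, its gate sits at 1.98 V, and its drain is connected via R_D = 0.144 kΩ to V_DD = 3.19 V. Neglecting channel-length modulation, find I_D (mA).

I_D = 6.96 mA

V_GS = V_G = 1.98 V, so V_ov = 1.98 − 0.544 = 1.44 V.
k_n = μ_nC_ox · (W/L) = 6.75 mA/V².
Assume saturation: I_D = ½ k_n V_ov² = 0.5 × 6.75 × 1.44² = 6.96 mA, giving V_DS = V_DD − I_D R_D = 3.19 − 6.96 × 0.144 = 2.19 V.
V_DS = 2.19 V ≥ V_ov = 1.44 V, confirming saturation.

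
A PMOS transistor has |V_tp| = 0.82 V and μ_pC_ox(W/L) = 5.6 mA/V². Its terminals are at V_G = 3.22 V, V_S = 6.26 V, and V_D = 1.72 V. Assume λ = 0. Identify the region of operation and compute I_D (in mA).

Saturation; I_D = 13.8 mA

V_SG = V_S − V_G = 6.26 − 3.22 = 3.04 V; V_SD = V_S − V_D = 6.26 − 1.72 = 4.54 V.
V_ov = V_SG − |V_tp| = 3.04 − 0.82 = 2.22 V.
Since V_SD = 4.54 V ≥ V_ov = 2.22 V, the device is in saturation.
I_D = ½ k_p V_ov² = 0.5 × 5.6 × 2.22² = 13.8 mA.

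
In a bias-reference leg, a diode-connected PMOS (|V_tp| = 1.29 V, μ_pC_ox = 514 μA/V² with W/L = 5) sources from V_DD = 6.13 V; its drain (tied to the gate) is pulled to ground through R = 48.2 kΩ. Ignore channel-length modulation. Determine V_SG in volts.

V_SG = 1.56 V

With gate tied to drain, V_SG = V_SD ≥ V_SG − |V_tp|, so the device is in saturation.
k_p = μ_pC_ox · (W/L) = 2.57 mA/V².
KCL at the drain: ½ k_p (V_SG − |V_tp|)² = (V_DD − V_SG)/R.
Let x = V_SG − 1.29. Then 61.9 x² + x − 4.84 = 0, giving x = 0.272 V (positive root), so V_SG = 1.56 V.
I_D = (V_DD − V_SG)/R = (6.13 − 1.56) / 48.2 = 0.0948 mA.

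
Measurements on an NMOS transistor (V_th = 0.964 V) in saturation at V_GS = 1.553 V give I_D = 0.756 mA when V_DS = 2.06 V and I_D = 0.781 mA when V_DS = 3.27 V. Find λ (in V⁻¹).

λ = 0.0290 V⁻¹

With V_GS fixed, I_D ∝ (1 + λ V_DS) in saturation, so I_D2/I_D1 = (1 + λ V_DS2)/(1 + λ V_DS1).
0.781/0.756 = 1.033 = (1 + 3.27 λ)/(1 + 2.06 λ).
Solving: λ (I_D1 V_DS2 − I_D2 V_DS1) = I_D2 − I_D1, so λ = (0.781 − 0.756) / (0.756 × 3.27 − 0.781 × 2.06) = 0.025 / 0.863 = 0.029 V⁻¹.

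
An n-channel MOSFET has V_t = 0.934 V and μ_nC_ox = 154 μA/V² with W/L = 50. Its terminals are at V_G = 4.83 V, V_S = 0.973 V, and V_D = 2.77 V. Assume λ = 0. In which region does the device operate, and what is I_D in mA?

V_GS = V_G − V_S = 4.83 − 0.973 = 3.86 V; V_DS = V_D − V_S = 2.77 − 0.973 = 1.8 V.
k_n = μ_nC_ox · (W/L) = 7.7 mA/V².
V_ov = V_GS − V_t = 3.86 − 0.934 = 2.92 V.
Since V_DS = 1.8 V < V_ov = 2.92 V, the device is in the triode region.
I_D = k_n [V_ov · V_DS − ½ V_DS²] = 7.7 × [2.92 × 1.8 − 0.5 × 1.8²] = 28 mA.

Triode; I_D = 28.0 mA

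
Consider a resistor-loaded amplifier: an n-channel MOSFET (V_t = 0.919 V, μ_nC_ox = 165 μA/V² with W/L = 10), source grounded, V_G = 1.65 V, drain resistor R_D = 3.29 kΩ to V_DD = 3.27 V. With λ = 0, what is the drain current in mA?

I_D = 0.441 mA

V_GS = V_G = 1.65 V, so V_ov = 1.65 − 0.919 = 0.731 V.
k_n = μ_nC_ox · (W/L) = 1.65 mA/V².
Assume saturation: I_D = ½ k_n V_ov² = 0.5 × 1.65 × 0.731² = 0.441 mA, giving V_DS = V_DD − I_D R_D = 3.27 − 0.441 × 3.29 = 1.82 V.
V_DS = 1.82 V ≥ V_ov = 0.731 V, confirming saturation.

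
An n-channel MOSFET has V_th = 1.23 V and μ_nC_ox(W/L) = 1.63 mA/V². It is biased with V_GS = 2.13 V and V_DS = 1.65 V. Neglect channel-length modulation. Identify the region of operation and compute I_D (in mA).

V_ov = V_GS − V_th = 2.13 − 1.23 = 0.9 V.
Since V_DS = 1.65 V ≥ V_ov = 0.9 V, the device is in saturation.
I_D = ½ k_n V_ov² = 0.5 × 1.63 × 0.9² = 0.66 mA.

Saturation; I_D = 0.660 mA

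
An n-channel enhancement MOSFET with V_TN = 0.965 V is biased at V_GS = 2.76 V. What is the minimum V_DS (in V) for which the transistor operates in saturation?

V_DS,sat = 1.79 V

The boundary between triode and saturation is V_DS = V_GS − V_TN = V_ov.
V_ov = 2.76 − 0.965 = 1.79 V.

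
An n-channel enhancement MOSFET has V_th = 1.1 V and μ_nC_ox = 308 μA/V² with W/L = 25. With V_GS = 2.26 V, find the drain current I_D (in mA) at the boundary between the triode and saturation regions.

I_D = 5.18 mA

At the boundary V_DS = V_ov = V_GS − V_th = 2.26 − 1.1 = 1.16 V.
k_n = μ_nC_ox · (W/L) = 7.7 mA/V².
I_D = ½ k_n V_ov² = 0.5 × 7.7 × 1.16² = 5.18 mA.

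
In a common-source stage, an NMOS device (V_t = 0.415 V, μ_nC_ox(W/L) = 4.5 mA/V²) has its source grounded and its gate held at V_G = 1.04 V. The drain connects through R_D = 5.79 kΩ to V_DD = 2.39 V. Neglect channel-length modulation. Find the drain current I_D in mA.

V_GS = V_G = 1.04 V, so V_ov = 1.04 − 0.415 = 0.625 V.
Assume saturation: I_D = ½ k_n V_ov² = 0.5 × 4.5 × 0.625² = 0.879 mA, giving V_DS = V_DD − I_D R_D = 2.39 − 0.879 × 5.79 = -2.7 V.
But -2.7 V < V_ov = 0.625 V, so the device is actually in triode.
In triode I_D = k_n[V_ov V_DS − ½ V_DS²] and I_D = (V_DD − V_DS)/R_D. Equating: 13 V_DS² − 17.28 V_DS + 2.39 = 0, giving V_DS = 0.157 V (the root below V_ov).
I_D = (2.39 − 0.157) / 5.79 = 0.386 mA.

I_D = 0.386 mA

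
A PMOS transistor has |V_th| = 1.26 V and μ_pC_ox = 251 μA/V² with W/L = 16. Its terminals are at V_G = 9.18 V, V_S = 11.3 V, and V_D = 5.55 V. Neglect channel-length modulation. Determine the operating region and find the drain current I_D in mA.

Saturation; I_D = 1.49 mA

V_SG = V_S − V_G = 11.3 − 9.18 = 2.12 V; V_SD = V_S − V_D = 11.3 − 5.55 = 5.75 V.
k_p = μ_pC_ox · (W/L) = 4.016 mA/V².
V_ov = V_SG − |V_th| = 2.12 − 1.26 = 0.86 V.
Since V_SD = 5.75 V ≥ V_ov = 0.86 V, the device is in saturation.
I_D = ½ k_p V_ov² = 0.5 × 4.016 × 0.86² = 1.49 mA.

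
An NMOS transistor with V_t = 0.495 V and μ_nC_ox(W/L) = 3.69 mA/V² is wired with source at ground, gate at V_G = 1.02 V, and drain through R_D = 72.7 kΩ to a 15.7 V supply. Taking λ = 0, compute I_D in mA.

I_D = 0.214 mA

V_GS = V_G = 1.02 V, so V_ov = 1.02 − 0.495 = 0.525 V.
Assume saturation: I_D = ½ k_n V_ov² = 0.5 × 3.69 × 0.525² = 0.509 mA, giving V_DS = V_DD − I_D R_D = 15.7 − 0.509 × 72.7 = -21.3 V.
But -21.3 V < V_ov = 0.525 V, so the device is actually in triode.
In triode I_D = k_n[V_ov V_DS − ½ V_DS²] and I_D = (V_DD − V_DS)/R_D. Equating: 134 V_DS² − 141.8 V_DS + 15.7 = 0, giving V_DS = 0.126 V (the root below V_ov).
I_D = (15.7 − 0.126) / 72.7 = 0.214 mA.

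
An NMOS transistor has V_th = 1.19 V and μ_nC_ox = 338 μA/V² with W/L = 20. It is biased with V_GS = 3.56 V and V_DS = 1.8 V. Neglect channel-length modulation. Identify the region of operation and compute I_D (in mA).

Triode; I_D = 17.9 mA

k_n = μ_nC_ox · (W/L) = 6.76 mA/V².
V_ov = V_GS − V_th = 3.56 − 1.19 = 2.37 V.
Since V_DS = 1.8 V < V_ov = 2.37 V, the device is in the triode region.
I_D = k_n [V_ov · V_DS − ½ V_DS²] = 6.76 × [2.37 × 1.8 − 0.5 × 1.8²] = 17.9 mA.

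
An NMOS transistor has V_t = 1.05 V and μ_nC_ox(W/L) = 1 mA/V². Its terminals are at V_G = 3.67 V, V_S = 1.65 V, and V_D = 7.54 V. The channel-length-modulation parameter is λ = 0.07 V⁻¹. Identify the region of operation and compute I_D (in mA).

V_GS = V_G − V_S = 3.67 − 1.65 = 2.02 V; V_DS = V_D − V_S = 7.54 − 1.65 = 5.89 V.
V_ov = V_GS − V_t = 2.02 − 1.05 = 0.97 V.
Since V_DS = 5.89 V ≥ V_ov = 0.97 V, the device is in saturation.
I_D = ½ k_n V_ov² (1 + λ V_DS) = 0.5 × 1 × 0.97² × (1 + 0.07 × 5.89) = 0.664 mA.

Saturation; I_D = 0.664 mA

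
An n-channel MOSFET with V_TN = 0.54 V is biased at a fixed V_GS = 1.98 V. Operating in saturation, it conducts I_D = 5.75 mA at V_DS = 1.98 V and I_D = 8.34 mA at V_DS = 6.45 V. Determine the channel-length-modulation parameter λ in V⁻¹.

λ = 0.126 V⁻¹

With V_GS fixed, I_D ∝ (1 + λ V_DS) in saturation, so I_D2/I_D1 = (1 + λ V_DS2)/(1 + λ V_DS1).
8.34/5.75 = 1.45 = (1 + 6.45 λ)/(1 + 1.98 λ).
Solving: λ (I_D1 V_DS2 − I_D2 V_DS1) = I_D2 − I_D1, so λ = (8.34 − 5.75) / (5.75 × 6.45 − 8.34 × 1.98) = 2.59 / 20.6 = 0.126 V⁻¹.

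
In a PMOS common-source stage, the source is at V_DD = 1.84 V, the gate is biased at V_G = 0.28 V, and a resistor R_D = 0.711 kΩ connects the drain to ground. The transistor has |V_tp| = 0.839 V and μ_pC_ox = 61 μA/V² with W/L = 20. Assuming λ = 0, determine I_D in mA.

V_SG = V_DD − V_G = 1.84 − 0.28 = 1.56 V, so V_ov = 1.56 − 0.839 = 0.721 V.
k_p = μ_pC_ox · (W/L) = 1.22 mA/V².
Assume saturation: I_D = ½ k_p V_ov² = 0.5 × 1.22 × 0.721² = 0.317 mA, giving V_SD = V_DD − I_D R_D = 1.84 − 0.317 × 0.711 = 1.61 V.
V_SD = 1.61 V ≥ V_ov = 0.721 V, confirming saturation.

I_D = 0.317 mA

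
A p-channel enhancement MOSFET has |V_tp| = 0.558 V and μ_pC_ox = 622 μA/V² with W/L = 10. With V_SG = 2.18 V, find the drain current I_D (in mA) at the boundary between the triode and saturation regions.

At the boundary V_SD = V_ov = V_SG − |V_tp| = 2.18 − 0.558 = 1.62 V.
k_p = μ_pC_ox · (W/L) = 6.22 mA/V².
I_D = ½ k_p V_ov² = 0.5 × 6.22 × 1.62² = 8.18 mA.

I_D = 8.18 mA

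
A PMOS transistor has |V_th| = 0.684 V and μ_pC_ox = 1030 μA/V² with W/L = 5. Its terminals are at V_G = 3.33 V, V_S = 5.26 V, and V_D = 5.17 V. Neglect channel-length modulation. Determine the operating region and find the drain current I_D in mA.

Triode; I_D = 0.557 mA

V_SG = V_S − V_G = 5.26 − 3.33 = 1.93 V; V_SD = V_S − V_D = 5.26 − 5.17 = 0.09 V.
k_p = μ_pC_ox · (W/L) = 5.15 mA/V².
V_ov = V_SG − |V_th| = 1.93 − 0.684 = 1.25 V.
Since V_SD = 0.09 V < V_ov = 1.25 V, the device is in the triode region.
I_D = k_p [V_ov · V_SD − ½ V_SD²] = 5.15 × [1.25 × 0.09 − 0.5 × 0.09²] = 0.557 mA.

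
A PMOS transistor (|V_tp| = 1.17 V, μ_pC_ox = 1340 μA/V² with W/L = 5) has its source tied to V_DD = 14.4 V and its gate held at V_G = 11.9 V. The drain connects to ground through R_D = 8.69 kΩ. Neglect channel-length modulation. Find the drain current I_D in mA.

V_SG = V_DD − V_G = 14.4 − 11.9 = 2.5 V, so V_ov = 2.5 − 1.17 = 1.33 V.
k_p = μ_pC_ox · (W/L) = 6.7 mA/V².
Assume saturation: I_D = ½ k_p V_ov² = 0.5 × 6.7 × 1.33² = 5.93 mA, giving V_SD = V_DD − I_D R_D = 14.4 − 5.93 × 8.69 = -37.1 V.
But -37.1 V < V_ov = 1.33 V, so the device is actually in triode.
In triode I_D = k_p[V_ov V_SD − ½ V_SD²] and I_D = (V_DD − V_SD)/R_D. Equating: 29.1 V_SD² − 78.44 V_SD + 14.4 = 0, giving V_SD = 0.198 V (the root below V_ov).
I_D = (14.4 − 0.198) / 8.69 = 1.63 mA.

I_D = 1.63 mA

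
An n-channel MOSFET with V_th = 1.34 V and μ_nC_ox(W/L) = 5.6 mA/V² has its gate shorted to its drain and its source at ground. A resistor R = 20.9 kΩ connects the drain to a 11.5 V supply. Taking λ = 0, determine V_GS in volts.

With gate tied to drain, V_GS = V_DS ≥ V_GS − V_th, so the device is in saturation.
KCL at the drain: ½ k_n (V_GS − V_th)² = (V_DD − V_GS)/R.
Let x = V_GS − 1.34. Then 58.5 x² + x − 10.16 = 0, giving x = 0.408 V (positive root), so V_GS = 1.75 V.
I_D = (V_DD − V_GS)/R = (11.5 − 1.75) / 20.9 = 0.467 mA.

V_GS = 1.75 V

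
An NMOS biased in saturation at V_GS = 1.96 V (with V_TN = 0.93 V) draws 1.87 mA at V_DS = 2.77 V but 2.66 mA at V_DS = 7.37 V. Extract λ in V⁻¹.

λ = 0.123 V⁻¹

With V_GS fixed, I_D ∝ (1 + λ V_DS) in saturation, so I_D2/I_D1 = (1 + λ V_DS2)/(1 + λ V_DS1).
2.66/1.87 = 1.422 = (1 + 7.37 λ)/(1 + 2.77 λ).
Solving: λ (I_D1 V_DS2 − I_D2 V_DS1) = I_D2 − I_D1, so λ = (2.66 − 1.87) / (1.87 × 7.37 − 2.66 × 2.77) = 0.79 / 6.41 = 0.123 V⁻¹.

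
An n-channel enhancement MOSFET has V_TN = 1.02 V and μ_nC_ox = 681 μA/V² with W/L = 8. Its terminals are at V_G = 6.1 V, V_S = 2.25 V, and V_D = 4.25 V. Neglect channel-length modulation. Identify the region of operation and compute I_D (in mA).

Triode; I_D = 19.9 mA

V_GS = V_G − V_S = 6.1 − 2.25 = 3.85 V; V_DS = V_D − V_S = 4.25 − 2.25 = 2 V.
k_n = μ_nC_ox · (W/L) = 5.448 mA/V².
V_ov = V_GS − V_TN = 3.85 − 1.02 = 2.83 V.
Since V_DS = 2 V < V_ov = 2.83 V, the device is in the triode region.
I_D = k_n [V_ov · V_DS − ½ V_DS²] = 5.448 × [2.83 × 2 − 0.5 × 2²] = 19.9 mA.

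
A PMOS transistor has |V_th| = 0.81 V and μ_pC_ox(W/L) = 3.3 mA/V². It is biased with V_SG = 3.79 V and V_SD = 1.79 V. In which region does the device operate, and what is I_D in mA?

V_ov = V_SG − |V_th| = 3.79 − 0.81 = 2.98 V.
Since V_SD = 1.79 V < V_ov = 2.98 V, the device is in the triode region.
I_D = k_p [V_ov · V_SD − ½ V_SD²] = 3.3 × [2.98 × 1.79 − 0.5 × 1.79²] = 12.3 mA.

Triode; I_D = 12.3 mA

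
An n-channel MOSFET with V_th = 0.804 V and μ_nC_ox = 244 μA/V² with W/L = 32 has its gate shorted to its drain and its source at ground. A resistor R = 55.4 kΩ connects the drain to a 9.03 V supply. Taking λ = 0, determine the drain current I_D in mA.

I_D = 0.145 mA

With gate tied to drain, V_GS = V_DS ≥ V_GS − V_th, so the device is in saturation.
k_n = μ_nC_ox · (W/L) = 7.808 mA/V².
KCL at the drain: ½ k_n (V_GS − V_th)² = (V_DD − V_GS)/R.
Let x = V_GS − 0.804. Then 216 x² + x − 8.226 = 0, giving x = 0.193 V (positive root), so V_GS = 0.997 V.
I_D = (V_DD − V_GS)/R = (9.03 − 0.997) / 55.4 = 0.145 mA.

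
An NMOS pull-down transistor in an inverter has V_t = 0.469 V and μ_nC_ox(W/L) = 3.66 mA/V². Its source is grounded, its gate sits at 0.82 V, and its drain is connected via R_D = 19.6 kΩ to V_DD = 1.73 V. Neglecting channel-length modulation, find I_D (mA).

V_GS = V_G = 0.82 V, so V_ov = 0.82 − 0.469 = 0.351 V.
Assume saturation: I_D = ½ k_n V_ov² = 0.5 × 3.66 × 0.351² = 0.225 mA, giving V_DS = V_DD − I_D R_D = 1.73 − 0.225 × 19.6 = -2.69 V.
But -2.69 V < V_ov = 0.351 V, so the device is actually in triode.
In triode I_D = k_n[V_ov V_DS − ½ V_DS²] and I_D = (V_DD − V_DS)/R_D. Equating: 35.9 V_DS² − 26.18 V_DS + 1.73 = 0, giving V_DS = 0.0735 V (the root below V_ov).
I_D = (1.73 − 0.0735) / 19.6 = 0.0845 mA.

I_D = 0.0845 mA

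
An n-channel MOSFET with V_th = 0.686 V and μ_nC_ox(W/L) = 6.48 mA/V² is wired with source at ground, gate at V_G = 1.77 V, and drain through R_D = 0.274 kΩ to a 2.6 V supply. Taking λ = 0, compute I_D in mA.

I_D = 3.81 mA

V_GS = V_G = 1.77 V, so V_ov = 1.77 − 0.686 = 1.08 V.
Assume saturation: I_D = ½ k_n V_ov² = 0.5 × 6.48 × 1.08² = 3.81 mA, giving V_DS = V_DD − I_D R_D = 2.6 − 3.81 × 0.274 = 1.56 V.
V_DS = 1.56 V ≥ V_ov = 1.08 V, confirming saturation.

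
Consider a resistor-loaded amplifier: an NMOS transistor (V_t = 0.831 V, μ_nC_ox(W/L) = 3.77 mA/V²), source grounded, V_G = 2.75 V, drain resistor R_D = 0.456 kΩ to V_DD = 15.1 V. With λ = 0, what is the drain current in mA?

V_GS = V_G = 2.75 V, so V_ov = 2.75 − 0.831 = 1.92 V.
Assume saturation: I_D = ½ k_n V_ov² = 0.5 × 3.77 × 1.92² = 6.94 mA, giving V_DS = V_DD − I_D R_D = 15.1 − 6.94 × 0.456 = 11.9 V.
V_DS = 11.9 V ≥ V_ov = 1.92 V, confirming saturation.

I_D = 6.94 mA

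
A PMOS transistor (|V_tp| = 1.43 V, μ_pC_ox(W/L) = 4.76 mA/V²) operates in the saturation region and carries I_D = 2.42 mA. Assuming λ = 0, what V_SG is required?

In saturation I_D = ½ k_p (V_SG − |V_tp|)², so V_SG − |V_tp| = √(2 I_D / k_p) = √(2 × 2.42 / 4.76) = 1.01 V.
V_SG = 1.43 + 1.01 = 2.44 V.

V_SG = 2.44 V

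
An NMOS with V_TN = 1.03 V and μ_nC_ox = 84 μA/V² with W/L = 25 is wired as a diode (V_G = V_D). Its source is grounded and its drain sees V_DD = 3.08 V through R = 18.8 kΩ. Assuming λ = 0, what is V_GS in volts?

V_GS = 1.33 V

With gate tied to drain, V_GS = V_DS ≥ V_GS − V_TN, so the device is in saturation.
k_n = μ_nC_ox · (W/L) = 2.1 mA/V².
KCL at the drain: ½ k_n (V_GS − V_TN)² = (V_DD − V_GS)/R.
Let x = V_GS − 1.03. Then 19.7 x² + x − 2.05 = 0, giving x = 0.298 V (positive root), so V_GS = 1.33 V.
I_D = (V_DD − V_GS)/R = (3.08 − 1.33) / 18.8 = 0.0932 mA.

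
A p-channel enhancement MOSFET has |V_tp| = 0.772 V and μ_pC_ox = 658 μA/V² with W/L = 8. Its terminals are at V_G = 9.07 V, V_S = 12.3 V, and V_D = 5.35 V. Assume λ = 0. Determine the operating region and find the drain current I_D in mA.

Saturation; I_D = 15.9 mA

V_SG = V_S − V_G = 12.3 − 9.07 = 3.23 V; V_SD = V_S − V_D = 12.3 − 5.35 = 6.95 V.
k_p = μ_pC_ox · (W/L) = 5.264 mA/V².
V_ov = V_SG − |V_tp| = 3.23 − 0.772 = 2.46 V.
Since V_SD = 6.95 V ≥ V_ov = 2.46 V, the device is in saturation.
I_D = ½ k_p V_ov² = 0.5 × 5.264 × 2.46² = 15.9 mA.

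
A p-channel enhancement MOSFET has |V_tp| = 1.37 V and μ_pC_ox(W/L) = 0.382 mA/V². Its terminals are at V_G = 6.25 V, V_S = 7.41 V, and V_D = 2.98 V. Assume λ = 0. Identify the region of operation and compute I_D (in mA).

V_SG = V_S − V_G = 7.41 − 6.25 = 1.16 V; V_SD = V_S − V_D = 7.41 − 2.98 = 4.43 V.
V_SG = 1.16 V < |V_tp| = 1.37 V, so the transistor is in cutoff.

Cutoff; I_D = 0 mA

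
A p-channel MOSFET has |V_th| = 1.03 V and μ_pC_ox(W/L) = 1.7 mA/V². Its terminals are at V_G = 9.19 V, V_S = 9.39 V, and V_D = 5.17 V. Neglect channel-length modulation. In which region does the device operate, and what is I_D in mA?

V_SG = V_S − V_G = 9.39 − 9.19 = 0.2 V; V_SD = V_S − V_D = 9.39 − 5.17 = 4.22 V.
V_SG = 0.2 V < |V_th| = 1.03 V, so the transistor is in cutoff.

Cutoff; I_D = 0 mA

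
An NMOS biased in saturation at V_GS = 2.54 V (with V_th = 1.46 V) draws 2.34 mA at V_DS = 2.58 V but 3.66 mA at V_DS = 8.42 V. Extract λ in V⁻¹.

λ = 0.129 V⁻¹

With V_GS fixed, I_D ∝ (1 + λ V_DS) in saturation, so I_D2/I_D1 = (1 + λ V_DS2)/(1 + λ V_DS1).
3.66/2.34 = 1.564 = (1 + 8.42 λ)/(1 + 2.58 λ).
Solving: λ (I_D1 V_DS2 − I_D2 V_DS1) = I_D2 − I_D1, so λ = (3.66 − 2.34) / (2.34 × 8.42 − 3.66 × 2.58) = 1.32 / 10.3 = 0.129 V⁻¹.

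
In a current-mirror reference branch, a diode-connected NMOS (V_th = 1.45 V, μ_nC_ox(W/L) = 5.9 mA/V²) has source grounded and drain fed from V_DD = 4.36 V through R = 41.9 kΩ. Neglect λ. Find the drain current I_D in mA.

With gate tied to drain, V_GS = V_DS ≥ V_GS − V_th, so the device is in saturation.
KCL at the drain: ½ k_n (V_GS − V_th)² = (V_DD − V_GS)/R.
Let x = V_GS − 1.45. Then 124 x² + x − 2.91 = 0, giving x = 0.149 V (positive root), so V_GS = 1.6 V.
I_D = (V_DD − V_GS)/R = (4.36 − 1.6) / 41.9 = 0.0659 mA.

I_D = 0.0659 mA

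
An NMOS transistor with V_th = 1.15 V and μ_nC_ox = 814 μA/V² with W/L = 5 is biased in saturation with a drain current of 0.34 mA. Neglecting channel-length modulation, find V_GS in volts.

k_n = μ_nC_ox · (W/L) = 4.07 mA/V².
In saturation I_D = ½ k_n (V_GS − V_th)², so V_GS − V_th = √(2 I_D / k_n) = √(2 × 0.34 / 4.07) = 0.409 V.
V_GS = 1.15 + 0.409 = 1.56 V.

V_GS = 1.56 V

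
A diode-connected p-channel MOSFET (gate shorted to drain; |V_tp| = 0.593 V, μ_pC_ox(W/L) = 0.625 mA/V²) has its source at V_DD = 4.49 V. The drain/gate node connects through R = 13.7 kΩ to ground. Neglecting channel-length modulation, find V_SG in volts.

V_SG = 1.44 V

With gate tied to drain, V_SG = V_SD ≥ V_SG − |V_tp|, so the device is in saturation.
KCL at the drain: ½ k_p (V_SG − |V_tp|)² = (V_DD − V_SG)/R.
Let x = V_SG − 0.593. Then 4.28 x² + x − 3.897 = 0, giving x = 0.844 V (positive root), so V_SG = 1.44 V.
I_D = (V_DD − V_SG)/R = (4.49 − 1.44) / 13.7 = 0.223 mA.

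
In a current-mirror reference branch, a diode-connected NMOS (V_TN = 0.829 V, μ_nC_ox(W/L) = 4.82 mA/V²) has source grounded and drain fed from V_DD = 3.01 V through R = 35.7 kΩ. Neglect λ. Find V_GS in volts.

V_GS = 0.983 V

With gate tied to drain, V_GS = V_DS ≥ V_GS − V_TN, so the device is in saturation.
KCL at the drain: ½ k_n (V_GS − V_TN)² = (V_DD − V_GS)/R.
Let x = V_GS − 0.829. Then 86 x² + x − 2.181 = 0, giving x = 0.154 V (positive root), so V_GS = 0.983 V.
I_D = (V_DD − V_GS)/R = (3.01 − 0.983) / 35.7 = 0.0568 mA.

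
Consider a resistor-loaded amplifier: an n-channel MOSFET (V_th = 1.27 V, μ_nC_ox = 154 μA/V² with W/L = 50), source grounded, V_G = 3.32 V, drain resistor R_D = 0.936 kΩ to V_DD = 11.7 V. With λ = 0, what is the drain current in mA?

I_D = 11.5 mA

V_GS = V_G = 3.32 V, so V_ov = 3.32 − 1.27 = 2.05 V.
k_n = μ_nC_ox · (W/L) = 7.7 mA/V².
Assume saturation: I_D = ½ k_n V_ov² = 0.5 × 7.7 × 2.05² = 16.2 mA, giving V_DS = V_DD − I_D R_D = 11.7 − 16.2 × 0.936 = -3.44 V.
But -3.44 V < V_ov = 2.05 V, so the device is actually in triode.
In triode I_D = k_n[V_ov V_DS − ½ V_DS²] and I_D = (V_DD − V_DS)/R_D. Equating: 3.6 V_DS² − 15.77 V_DS + 11.7 = 0, giving V_DS = 0.946 V (the root below V_ov).
I_D = (11.7 − 0.946) / 0.936 = 11.5 mA.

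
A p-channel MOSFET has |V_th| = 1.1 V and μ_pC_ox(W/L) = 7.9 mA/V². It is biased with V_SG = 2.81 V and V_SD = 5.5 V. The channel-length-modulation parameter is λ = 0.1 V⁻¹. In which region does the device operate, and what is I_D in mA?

Saturation; I_D = 17.9 mA

V_ov = V_SG − |V_th| = 2.81 − 1.1 = 1.71 V.
Since V_SD = 5.5 V ≥ V_ov = 1.71 V, the device is in saturation.
I_D = ½ k_p V_ov² (1 + λ V_SD) = 0.5 × 7.9 × 1.71² × (1 + 0.1 × 5.5) = 17.9 mA.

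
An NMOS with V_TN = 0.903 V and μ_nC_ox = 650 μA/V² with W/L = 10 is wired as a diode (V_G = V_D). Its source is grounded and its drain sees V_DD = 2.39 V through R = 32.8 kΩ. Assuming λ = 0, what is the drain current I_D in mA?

With gate tied to drain, V_GS = V_DS ≥ V_GS − V_TN, so the device is in saturation.
k_n = μ_nC_ox · (W/L) = 6.5 mA/V².
KCL at the drain: ½ k_n (V_GS − V_TN)² = (V_DD − V_GS)/R.
Let x = V_GS − 0.903. Then 107 x² + x − 1.487 = 0, giving x = 0.114 V (positive root), so V_GS = 1.02 V.
I_D = (V_DD − V_GS)/R = (2.39 − 1.02) / 32.8 = 0.0419 mA.

I_D = 0.0419 mA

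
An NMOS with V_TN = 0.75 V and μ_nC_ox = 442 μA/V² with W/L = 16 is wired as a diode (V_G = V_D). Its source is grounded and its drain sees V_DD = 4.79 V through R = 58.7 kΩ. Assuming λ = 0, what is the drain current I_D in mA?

I_D = 0.0665 mA

With gate tied to drain, V_GS = V_DS ≥ V_GS − V_TN, so the device is in saturation.
k_n = μ_nC_ox · (W/L) = 7.072 mA/V².
KCL at the drain: ½ k_n (V_GS − V_TN)² = (V_DD − V_GS)/R.
Let x = V_GS − 0.75. Then 208 x² + x − 4.04 = 0, giving x = 0.137 V (positive root), so V_GS = 0.887 V.
I_D = (V_DD − V_GS)/R = (4.79 − 0.887) / 58.7 = 0.0665 mA.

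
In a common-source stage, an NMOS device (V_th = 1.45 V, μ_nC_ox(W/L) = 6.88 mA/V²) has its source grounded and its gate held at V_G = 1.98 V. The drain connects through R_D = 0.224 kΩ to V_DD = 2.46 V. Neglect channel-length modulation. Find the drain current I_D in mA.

I_D = 0.966 mA

V_GS = V_G = 1.98 V, so V_ov = 1.98 − 1.45 = 0.53 V.
Assume saturation: I_D = ½ k_n V_ov² = 0.5 × 6.88 × 0.53² = 0.966 mA, giving V_DS = V_DD − I_D R_D = 2.46 − 0.966 × 0.224 = 2.24 V.
V_DS = 2.24 V ≥ V_ov = 0.53 V, confirming saturation.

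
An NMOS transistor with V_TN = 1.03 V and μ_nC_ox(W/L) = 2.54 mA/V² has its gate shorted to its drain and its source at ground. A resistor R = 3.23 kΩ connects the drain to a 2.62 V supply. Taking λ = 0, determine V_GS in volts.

With gate tied to drain, V_GS = V_DS ≥ V_GS − V_TN, so the device is in saturation.
KCL at the drain: ½ k_n (V_GS − V_TN)² = (V_DD − V_GS)/R.
Let x = V_GS − 1.03. Then 4.1 x² + x − 1.59 = 0, giving x = 0.513 V (positive root), so V_GS = 1.54 V.
I_D = (V_DD − V_GS)/R = (2.62 − 1.54) / 3.23 = 0.334 mA.

V_GS = 1.54 V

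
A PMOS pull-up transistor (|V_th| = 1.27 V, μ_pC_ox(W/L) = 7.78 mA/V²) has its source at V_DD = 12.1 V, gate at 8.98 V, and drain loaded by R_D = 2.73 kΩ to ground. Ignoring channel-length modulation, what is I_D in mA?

V_SG = V_DD − V_G = 12.1 − 8.98 = 3.12 V, so V_ov = 3.12 − 1.27 = 1.85 V.
Assume saturation: I_D = ½ k_p V_ov² = 0.5 × 7.78 × 1.85² = 13.3 mA, giving V_SD = V_DD − I_D R_D = 12.1 − 13.3 × 2.73 = -24.2 V.
But -24.2 V < V_ov = 1.85 V, so the device is actually in triode.
In triode I_D = k_p[V_ov V_SD − ½ V_SD²] and I_D = (V_DD − V_SD)/R_D. Equating: 10.6 V_SD² − 40.29 V_SD + 12.1 = 0, giving V_SD = 0.329 V (the root below V_ov).
I_D = (12.1 − 0.329) / 2.73 = 4.31 mA.

I_D = 4.31 mA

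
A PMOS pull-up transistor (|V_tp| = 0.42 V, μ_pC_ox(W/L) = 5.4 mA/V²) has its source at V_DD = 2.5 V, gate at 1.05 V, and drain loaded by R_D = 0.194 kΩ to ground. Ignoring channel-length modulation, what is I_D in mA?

V_SG = V_DD − V_G = 2.5 − 1.05 = 1.45 V, so V_ov = 1.45 − 0.42 = 1.03 V.
Assume saturation: I_D = ½ k_p V_ov² = 0.5 × 5.4 × 1.03² = 2.86 mA, giving V_SD = V_DD − I_D R_D = 2.5 − 2.86 × 0.194 = 1.94 V.
V_SD = 1.94 V ≥ V_ov = 1.03 V, confirming saturation.

I_D = 2.86 mA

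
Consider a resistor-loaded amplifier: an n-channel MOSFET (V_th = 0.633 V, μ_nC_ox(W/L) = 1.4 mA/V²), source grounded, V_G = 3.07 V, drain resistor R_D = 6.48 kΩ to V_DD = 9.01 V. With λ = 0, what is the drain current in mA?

I_D = 1.32 mA

V_GS = V_G = 3.07 V, so V_ov = 3.07 − 0.633 = 2.44 V.
Assume saturation: I_D = ½ k_n V_ov² = 0.5 × 1.4 × 2.44² = 4.16 mA, giving V_DS = V_DD − I_D R_D = 9.01 − 4.16 × 6.48 = -17.9 V.
But -17.9 V < V_ov = 2.44 V, so the device is actually in triode.
In triode I_D = k_n[V_ov V_DS − ½ V_DS²] and I_D = (V_DD − V_DS)/R_D. Equating: 4.54 V_DS² − 23.11 V_DS + 9.01 = 0, giving V_DS = 0.425 V (the root below V_ov).
I_D = (9.01 − 0.425) / 6.48 = 1.32 mA.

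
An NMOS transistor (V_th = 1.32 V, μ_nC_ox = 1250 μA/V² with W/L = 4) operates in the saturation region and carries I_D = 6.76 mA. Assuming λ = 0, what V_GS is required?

V_GS = 2.96 V

k_n = μ_nC_ox · (W/L) = 5 mA/V².
In saturation I_D = ½ k_n (V_GS − V_th)², so V_GS − V_th = √(2 I_D / k_n) = √(2 × 6.76 / 5) = 1.64 V.
V_GS = 1.32 + 1.64 = 2.96 V.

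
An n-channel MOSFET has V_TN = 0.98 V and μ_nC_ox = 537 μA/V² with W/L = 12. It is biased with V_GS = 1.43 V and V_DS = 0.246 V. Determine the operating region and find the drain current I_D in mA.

k_n = μ_nC_ox · (W/L) = 6.444 mA/V².
V_ov = V_GS − V_TN = 1.43 − 0.98 = 0.45 V.
Since V_DS = 0.246 V < V_ov = 0.45 V, the device is in the triode region.
I_D = k_n [V_ov · V_DS − ½ V_DS²] = 6.444 × [0.45 × 0.246 − 0.5 × 0.246²] = 0.518 mA.

Triode; I_D = 0.518 mA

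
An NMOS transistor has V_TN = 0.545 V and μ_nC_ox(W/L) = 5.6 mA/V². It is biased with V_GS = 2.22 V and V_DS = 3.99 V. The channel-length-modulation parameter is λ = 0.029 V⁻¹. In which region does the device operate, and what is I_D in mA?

Saturation; I_D = 8.76 mA

V_ov = V_GS − V_TN = 2.22 − 0.545 = 1.68 V.
Since V_DS = 3.99 V ≥ V_ov = 1.68 V, the device is in saturation.
I_D = ½ k_n V_ov² (1 + λ V_DS) = 0.5 × 5.6 × 1.68² × (1 + 0.029 × 3.99) = 8.76 mA.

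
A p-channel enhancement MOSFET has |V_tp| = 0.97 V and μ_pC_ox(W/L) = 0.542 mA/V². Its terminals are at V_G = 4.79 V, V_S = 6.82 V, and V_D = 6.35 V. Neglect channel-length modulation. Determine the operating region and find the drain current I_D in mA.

Triode; I_D = 0.210 mA

V_SG = V_S − V_G = 6.82 − 4.79 = 2.03 V; V_SD = V_S − V_D = 6.82 − 6.35 = 0.47 V.
V_ov = V_SG − |V_tp| = 2.03 − 0.97 = 1.06 V.
Since V_SD = 0.47 V < V_ov = 1.06 V, the device is in the triode region.
I_D = k_p [V_ov · V_SD − ½ V_SD²] = 0.542 × [1.06 × 0.47 − 0.5 × 0.47²] = 0.21 mA.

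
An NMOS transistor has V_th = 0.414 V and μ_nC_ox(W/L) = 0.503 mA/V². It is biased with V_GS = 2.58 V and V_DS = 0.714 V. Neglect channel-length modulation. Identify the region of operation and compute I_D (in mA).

V_ov = V_GS − V_th = 2.58 − 0.414 = 2.17 V.
Since V_DS = 0.714 V < V_ov = 2.17 V, the device is in the triode region.
I_D = k_n [V_ov · V_DS − ½ V_DS²] = 0.503 × [2.17 × 0.714 − 0.5 × 0.714²] = 0.65 mA.

Triode; I_D = 0.650 mA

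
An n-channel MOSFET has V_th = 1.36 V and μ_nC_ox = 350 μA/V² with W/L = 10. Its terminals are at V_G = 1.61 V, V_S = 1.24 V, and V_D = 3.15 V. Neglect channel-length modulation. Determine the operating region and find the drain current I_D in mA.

V_GS = V_G − V_S = 1.61 − 1.24 = 0.37 V; V_DS = V_D − V_S = 3.15 − 1.24 = 1.91 V.
V_GS = 0.37 V < V_th = 1.36 V, so the transistor is in cutoff.

Cutoff; I_D = 0 mA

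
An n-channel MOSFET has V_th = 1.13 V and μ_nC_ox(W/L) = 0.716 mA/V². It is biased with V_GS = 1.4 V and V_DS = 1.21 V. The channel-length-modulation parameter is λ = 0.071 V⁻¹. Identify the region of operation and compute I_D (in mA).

V_ov = V_GS − V_th = 1.4 − 1.13 = 0.27 V.
Since V_DS = 1.21 V ≥ V_ov = 0.27 V, the device is in saturation.
I_D = ½ k_n V_ov² (1 + λ V_DS) = 0.5 × 0.716 × 0.27² × (1 + 0.071 × 1.21) = 0.0283 mA.

Saturation; I_D = 0.0283 mA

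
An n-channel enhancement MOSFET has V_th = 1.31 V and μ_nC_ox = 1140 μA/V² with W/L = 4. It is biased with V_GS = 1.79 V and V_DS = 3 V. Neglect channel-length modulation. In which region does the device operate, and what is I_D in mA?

k_n = μ_nC_ox · (W/L) = 4.56 mA/V².
V_ov = V_GS − V_th = 1.79 − 1.31 = 0.48 V.
Since V_DS = 3 V ≥ V_ov = 0.48 V, the device is in saturation.
I_D = ½ k_n V_ov² = 0.5 × 4.56 × 0.48² = 0.525 mA.

Saturation; I_D = 0.525 mA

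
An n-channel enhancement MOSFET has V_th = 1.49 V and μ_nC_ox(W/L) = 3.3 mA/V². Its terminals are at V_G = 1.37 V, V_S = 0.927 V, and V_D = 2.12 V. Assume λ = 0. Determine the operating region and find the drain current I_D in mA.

V_GS = V_G − V_S = 1.37 − 0.927 = 0.443 V; V_DS = V_D − V_S = 2.12 − 0.927 = 1.19 V.
V_GS = 0.443 V < V_th = 1.49 V, so the transistor is in cutoff.

Cutoff; I_D = 0 mA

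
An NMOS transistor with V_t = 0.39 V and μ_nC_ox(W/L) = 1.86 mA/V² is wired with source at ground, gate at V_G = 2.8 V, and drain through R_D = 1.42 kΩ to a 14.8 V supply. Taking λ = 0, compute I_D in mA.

I_D = 5.40 mA

V_GS = V_G = 2.8 V, so V_ov = 2.8 − 0.39 = 2.41 V.
Assume saturation: I_D = ½ k_n V_ov² = 0.5 × 1.86 × 2.41² = 5.4 mA, giving V_DS = V_DD − I_D R_D = 14.8 − 5.4 × 1.42 = 7.13 V.
V_DS = 7.13 V ≥ V_ov = 2.41 V, confirming saturation.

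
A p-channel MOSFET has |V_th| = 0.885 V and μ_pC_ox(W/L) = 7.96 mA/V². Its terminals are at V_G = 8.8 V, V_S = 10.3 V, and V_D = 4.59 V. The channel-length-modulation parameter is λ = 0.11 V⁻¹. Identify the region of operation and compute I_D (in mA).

V_SG = V_S − V_G = 10.3 − 8.8 = 1.5 V; V_SD = V_S − V_D = 10.3 − 4.59 = 5.71 V.
V_ov = V_SG − |V_th| = 1.5 − 0.885 = 0.615 V.
Since V_SD = 5.71 V ≥ V_ov = 0.615 V, the device is in saturation.
I_D = ½ k_p V_ov² (1 + λ V_SD) = 0.5 × 7.96 × 0.615² × (1 + 0.11 × 5.71) = 2.45 mA.

Saturation; I_D = 2.45 mA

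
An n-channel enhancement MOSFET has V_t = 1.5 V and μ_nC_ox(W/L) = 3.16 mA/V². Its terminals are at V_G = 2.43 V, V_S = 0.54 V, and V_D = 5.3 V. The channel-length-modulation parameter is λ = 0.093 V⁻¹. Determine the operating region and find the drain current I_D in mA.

Saturation; I_D = 0.347 mA

V_GS = V_G − V_S = 2.43 − 0.54 = 1.89 V; V_DS = V_D − V_S = 5.3 − 0.54 = 4.76 V.
V_ov = V_GS − V_t = 1.89 − 1.5 = 0.39 V.
Since V_DS = 4.76 V ≥ V_ov = 0.39 V, the device is in saturation.
I_D = ½ k_n V_ov² (1 + λ V_DS) = 0.5 × 3.16 × 0.39² × (1 + 0.093 × 4.76) = 0.347 mA.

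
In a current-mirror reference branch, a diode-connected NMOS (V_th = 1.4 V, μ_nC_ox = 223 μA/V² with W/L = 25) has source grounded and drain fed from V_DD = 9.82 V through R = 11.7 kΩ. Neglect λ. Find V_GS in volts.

V_GS = 1.89 V

With gate tied to drain, V_GS = V_DS ≥ V_GS − V_th, so the device is in saturation.
k_n = μ_nC_ox · (W/L) = 5.575 mA/V².
KCL at the drain: ½ k_n (V_GS − V_th)² = (V_DD − V_GS)/R.
Let x = V_GS − 1.4. Then 32.6 x² + x − 8.42 = 0, giving x = 0.493 V (positive root), so V_GS = 1.89 V.
I_D = (V_DD − V_GS)/R = (9.82 − 1.89) / 11.7 = 0.678 mA.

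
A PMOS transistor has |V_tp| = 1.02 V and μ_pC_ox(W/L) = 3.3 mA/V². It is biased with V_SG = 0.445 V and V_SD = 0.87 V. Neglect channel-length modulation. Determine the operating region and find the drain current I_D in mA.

Cutoff; I_D = 0 mA

V_SG = 0.445 V < |V_tp| = 1.02 V, so the transistor is in cutoff.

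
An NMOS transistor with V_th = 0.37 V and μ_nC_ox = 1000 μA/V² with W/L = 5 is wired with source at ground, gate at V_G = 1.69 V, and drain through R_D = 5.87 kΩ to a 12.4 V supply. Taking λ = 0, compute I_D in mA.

V_GS = V_G = 1.69 V, so V_ov = 1.69 − 0.37 = 1.32 V.
k_n = μ_nC_ox · (W/L) = 5 mA/V².
Assume saturation: I_D = ½ k_n V_ov² = 0.5 × 5 × 1.32² = 4.36 mA, giving V_DS = V_DD − I_D R_D = 12.4 − 4.36 × 5.87 = -13.2 V.
But -13.2 V < V_ov = 1.32 V, so the device is actually in triode.
In triode I_D = k_n[V_ov V_DS − ½ V_DS²] and I_D = (V_DD − V_DS)/R_D. Equating: 14.7 V_DS² − 39.74 V_DS + 12.4 = 0, giving V_DS = 0.36 V (the root below V_ov).
I_D = (12.4 − 0.36) / 5.87 = 2.05 mA.

I_D = 2.05 mA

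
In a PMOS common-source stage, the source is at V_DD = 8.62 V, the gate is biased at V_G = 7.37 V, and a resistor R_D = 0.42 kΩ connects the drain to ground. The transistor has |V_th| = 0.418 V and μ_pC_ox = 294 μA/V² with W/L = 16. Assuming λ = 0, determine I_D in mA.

V_SG = V_DD − V_G = 8.62 − 7.37 = 1.25 V, so V_ov = 1.25 − 0.418 = 0.832 V.
k_p = μ_pC_ox · (W/L) = 4.704 mA/V².
Assume saturation: I_D = ½ k_p V_ov² = 0.5 × 4.704 × 0.832² = 1.63 mA, giving V_SD = V_DD − I_D R_D = 8.62 − 1.63 × 0.42 = 7.94 V.
V_SD = 7.94 V ≥ V_ov = 0.832 V, confirming saturation.

I_D = 1.63 mA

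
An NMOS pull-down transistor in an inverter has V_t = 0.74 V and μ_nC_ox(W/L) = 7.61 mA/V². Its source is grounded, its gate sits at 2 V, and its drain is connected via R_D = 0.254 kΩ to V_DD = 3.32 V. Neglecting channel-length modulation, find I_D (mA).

V_GS = V_G = 2 V, so V_ov = 2 − 0.74 = 1.26 V.
Assume saturation: I_D = ½ k_n V_ov² = 0.5 × 7.61 × 1.26² = 6.04 mA, giving V_DS = V_DD − I_D R_D = 3.32 − 6.04 × 0.254 = 1.79 V.
V_DS = 1.79 V ≥ V_ov = 1.26 V, confirming saturation.

I_D = 6.04 mA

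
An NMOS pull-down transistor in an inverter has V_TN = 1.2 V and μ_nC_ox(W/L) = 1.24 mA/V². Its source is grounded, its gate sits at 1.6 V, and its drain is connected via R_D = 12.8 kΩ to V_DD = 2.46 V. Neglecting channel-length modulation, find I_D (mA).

I_D = 0.0992 mA

V_GS = V_G = 1.6 V, so V_ov = 1.6 − 1.2 = 0.4 V.
Assume saturation: I_D = ½ k_n V_ov² = 0.5 × 1.24 × 0.4² = 0.0992 mA, giving V_DS = V_DD − I_D R_D = 2.46 − 0.0992 × 12.8 = 1.19 V.
V_DS = 1.19 V ≥ V_ov = 0.4 V, confirming saturation.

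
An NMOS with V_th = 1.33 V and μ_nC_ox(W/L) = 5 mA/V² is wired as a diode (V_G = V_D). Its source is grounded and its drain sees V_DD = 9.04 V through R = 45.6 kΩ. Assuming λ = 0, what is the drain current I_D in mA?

I_D = 0.163 mA

With gate tied to drain, V_GS = V_DS ≥ V_GS − V_th, so the device is in saturation.
KCL at the drain: ½ k_n (V_GS − V_th)² = (V_DD − V_GS)/R.
Let x = V_GS − 1.33. Then 114 x² + x − 7.71 = 0, giving x = 0.256 V (positive root), so V_GS = 1.59 V.
I_D = (V_DD − V_GS)/R = (9.04 − 1.59) / 45.6 = 0.163 mA.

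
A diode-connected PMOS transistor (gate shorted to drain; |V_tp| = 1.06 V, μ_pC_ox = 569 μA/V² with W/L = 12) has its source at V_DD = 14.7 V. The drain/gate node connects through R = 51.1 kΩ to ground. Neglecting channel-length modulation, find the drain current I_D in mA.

With gate tied to drain, V_SG = V_SD ≥ V_SG − |V_tp|, so the device is in saturation.
k_p = μ_pC_ox · (W/L) = 6.828 mA/V².
KCL at the drain: ½ k_p (V_SG − |V_tp|)² = (V_DD − V_SG)/R.
Let x = V_SG − 1.06. Then 174 x² + x − 13.64 = 0, giving x = 0.277 V (positive root), so V_SG = 1.34 V.
I_D = (V_DD − V_SG)/R = (14.7 − 1.34) / 51.1 = 0.262 mA.

I_D = 0.262 mA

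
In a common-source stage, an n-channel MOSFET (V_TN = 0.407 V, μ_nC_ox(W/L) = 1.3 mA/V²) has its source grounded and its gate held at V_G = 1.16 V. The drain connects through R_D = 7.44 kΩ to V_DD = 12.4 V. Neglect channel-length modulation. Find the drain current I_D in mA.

V_GS = V_G = 1.16 V, so V_ov = 1.16 − 0.407 = 0.753 V.
Assume saturation: I_D = ½ k_n V_ov² = 0.5 × 1.3 × 0.753² = 0.369 mA, giving V_DS = V_DD − I_D R_D = 12.4 − 0.369 × 7.44 = 9.66 V.
V_DS = 9.66 V ≥ V_ov = 0.753 V, confirming saturation.

I_D = 0.369 mA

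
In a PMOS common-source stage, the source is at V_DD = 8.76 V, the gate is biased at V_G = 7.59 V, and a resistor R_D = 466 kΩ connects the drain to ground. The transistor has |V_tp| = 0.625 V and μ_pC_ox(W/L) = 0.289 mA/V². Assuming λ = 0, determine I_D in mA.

I_D = 0.0185 mA

V_SG = V_DD − V_G = 8.76 − 7.59 = 1.17 V, so V_ov = 1.17 − 0.625 = 0.545 V.
Assume saturation: I_D = ½ k_p V_ov² = 0.5 × 0.289 × 0.545² = 0.0429 mA, giving V_SD = V_DD − I_D R_D = 8.76 − 0.0429 × 466 = -11.2 V.
But -11.2 V < V_ov = 0.545 V, so the device is actually in triode.
In triode I_D = k_p[V_ov V_SD − ½ V_SD²] and I_D = (V_DD − V_SD)/R_D. Equating: 67.3 V_SD² − 74.4 V_SD + 8.76 = 0, giving V_SD = 0.134 V (the root below V_ov).
I_D = (8.76 − 0.134) / 466 = 0.0185 mA.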